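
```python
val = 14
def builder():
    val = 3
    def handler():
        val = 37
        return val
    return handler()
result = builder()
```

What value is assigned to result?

Step 1: Three scopes define val: global (14), builder (3), handler (37).
Step 2: handler() has its own local val = 37, which shadows both enclosing and global.
Step 3: result = 37 (local wins in LEGB)

The answer is 37.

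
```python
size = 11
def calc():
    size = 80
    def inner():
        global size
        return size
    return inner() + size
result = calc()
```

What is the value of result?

Step 1: Global size = 11. calc() shadows with local size = 80.
Step 2: inner() uses global keyword, so inner() returns global size = 11.
Step 3: calc() returns 11 + 80 = 91

The answer is 91.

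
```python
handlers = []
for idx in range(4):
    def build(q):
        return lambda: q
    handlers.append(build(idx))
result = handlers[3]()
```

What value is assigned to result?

Step 1: build(idx) creates a new scope capturing q = idx at call time.
Step 2: handlers[3] = build(3), so its lambda captures q = 3.
Step 3: result = 3 (closure factory fixes late binding)

The answer is 3.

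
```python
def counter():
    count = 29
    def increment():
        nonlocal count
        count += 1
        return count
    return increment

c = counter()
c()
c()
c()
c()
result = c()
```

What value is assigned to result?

Step 1: counter() creates closure with count = 29.
Step 2: Each c() call increments count via nonlocal. After 5 calls: 29 + 5 = 34.
Step 3: result = 34

The answer is 34.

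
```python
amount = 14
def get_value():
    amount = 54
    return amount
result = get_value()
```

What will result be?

Step 1: Global amount = 14.
Step 2: get_value() creates local amount = 54, shadowing the global.
Step 3: Returns local amount = 54. result = 54

The answer is 54.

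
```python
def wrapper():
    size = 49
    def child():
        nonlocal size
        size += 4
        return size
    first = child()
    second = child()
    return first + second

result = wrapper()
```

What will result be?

Step 1: size starts at 49.
Step 2: First call: size = 49 + 4 = 53, returns 53.
Step 3: Second call: size = 53 + 4 = 57, returns 57.
Step 4: result = 53 + 57 = 110

The answer is 110.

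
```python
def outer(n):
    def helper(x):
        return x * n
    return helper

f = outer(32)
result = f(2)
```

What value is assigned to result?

Step 1: outer(32) creates a closure capturing n = 32.
Step 2: f(2) computes 2 * 32 = 64.
Step 3: result = 64

The answer is 64.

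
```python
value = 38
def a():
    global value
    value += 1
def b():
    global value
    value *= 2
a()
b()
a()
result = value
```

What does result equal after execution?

Step 1: value = 38.
Step 2: a(): value = 38 + 1 = 39.
Step 3: b(): value = 39 * 2 = 78.
Step 4: a(): value = 78 + 1 = 79

The answer is 79.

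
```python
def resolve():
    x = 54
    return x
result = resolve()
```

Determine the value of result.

Step 1: resolve() defines x = 54 in its local scope.
Step 2: return x finds the local variable x = 54.
Step 3: result = 54

The answer is 54.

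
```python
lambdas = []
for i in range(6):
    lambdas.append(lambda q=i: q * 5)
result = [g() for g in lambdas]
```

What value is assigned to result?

Step 1: Default arg q=i captures i at each iteration.
Step 2: lambdas[k] has q defaulting to k, returns k * 5.
Step 3: result = [0, 5, 10, 15, 20, 25]

The answer is [0, 5, 10, 15, 20, 25].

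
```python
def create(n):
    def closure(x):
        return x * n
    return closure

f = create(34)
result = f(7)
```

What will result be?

Step 1: create(34) creates a closure capturing n = 34.
Step 2: f(7) computes 7 * 34 = 238.
Step 3: result = 238

The answer is 238.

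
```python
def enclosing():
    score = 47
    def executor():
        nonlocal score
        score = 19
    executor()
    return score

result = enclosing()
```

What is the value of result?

Step 1: enclosing() sets score = 47.
Step 2: executor() uses nonlocal to reassign score = 19.
Step 3: result = 19

The answer is 19.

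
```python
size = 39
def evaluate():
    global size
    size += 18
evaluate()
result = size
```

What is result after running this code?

Step 1: size = 39 globally.
Step 2: evaluate() modifies global size: size += 18 = 57.
Step 3: result = 57

The answer is 57.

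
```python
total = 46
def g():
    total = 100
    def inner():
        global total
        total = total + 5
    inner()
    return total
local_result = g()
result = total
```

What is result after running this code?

Step 1: Global total = 46. g() creates local total = 100.
Step 2: inner() declares global total and adds 5: global total = 46 + 5 = 51.
Step 3: g() returns its local total = 100 (unaffected by inner).
Step 4: result = global total = 51

The answer is 51.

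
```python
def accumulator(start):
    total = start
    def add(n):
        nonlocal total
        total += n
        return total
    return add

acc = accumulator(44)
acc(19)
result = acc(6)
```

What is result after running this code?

Step 1: accumulator(44) creates closure with total = 44.
Step 2: First acc(19): total = 44 + 19 = 63.
Step 3: Second acc(6): total = 63 + 6 = 69. result = 69

The answer is 69.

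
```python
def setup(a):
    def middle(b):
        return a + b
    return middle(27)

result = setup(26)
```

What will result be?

Step 1: setup(26) passes a = 26.
Step 2: middle(27) has b = 27, reads a = 26 from enclosing.
Step 3: result = 26 + 27 = 53

The answer is 53.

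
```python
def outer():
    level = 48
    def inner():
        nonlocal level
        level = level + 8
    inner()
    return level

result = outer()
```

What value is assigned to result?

Step 1: outer() sets level = 48.
Step 2: inner() uses nonlocal to modify level in outer's scope: level = 48 + 8 = 56.
Step 3: outer() returns the modified level = 56

The answer is 56.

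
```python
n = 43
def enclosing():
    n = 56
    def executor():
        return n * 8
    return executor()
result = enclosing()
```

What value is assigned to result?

Step 1: enclosing() shadows global n with n = 56.
Step 2: executor() finds n = 56 in enclosing scope, computes 56 * 8 = 448.
Step 3: result = 448

The answer is 448.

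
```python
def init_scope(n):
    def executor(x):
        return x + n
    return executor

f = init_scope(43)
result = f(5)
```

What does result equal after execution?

Step 1: init_scope(43) creates a closure that captures n = 43.
Step 2: f(5) calls the closure with x = 5, returning 5 + 43 = 48.
Step 3: result = 48

The answer is 48.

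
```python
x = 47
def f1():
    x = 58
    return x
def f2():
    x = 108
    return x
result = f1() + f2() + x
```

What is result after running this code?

Step 1: Each function shadows global x with its own local.
Step 2: f1() returns 58, f2() returns 108.
Step 3: Global x = 47 is unchanged. result = 58 + 108 + 47 = 213

The answer is 213.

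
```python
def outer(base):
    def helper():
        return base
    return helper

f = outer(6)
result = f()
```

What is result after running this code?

Step 1: outer(6) creates closure capturing base = 6.
Step 2: f() returns the captured base = 6.
Step 3: result = 6

The answer is 6.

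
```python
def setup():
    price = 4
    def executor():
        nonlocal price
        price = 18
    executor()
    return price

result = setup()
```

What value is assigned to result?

Step 1: setup() sets price = 4.
Step 2: executor() uses nonlocal to reassign price = 18.
Step 3: result = 18

The answer is 18.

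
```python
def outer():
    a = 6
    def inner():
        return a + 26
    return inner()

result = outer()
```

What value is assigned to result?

Step 1: outer() defines a = 6.
Step 2: inner() reads a = 6 from enclosing scope, returns 6 + 26 = 32.
Step 3: result = 32

The answer is 32.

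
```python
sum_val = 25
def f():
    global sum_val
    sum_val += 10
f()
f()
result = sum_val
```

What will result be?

Step 1: sum_val = 25.
Step 2: First f(): sum_val = 25 + 10 = 35.
Step 3: Second f(): sum_val = 35 + 10 = 45. result = 45

The answer is 45.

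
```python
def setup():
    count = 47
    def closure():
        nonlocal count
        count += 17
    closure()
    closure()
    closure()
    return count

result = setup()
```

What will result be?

Step 1: count starts at 47.
Step 2: closure() is called 3 times, each adding 17.
Step 3: count = 47 + 17 * 3 = 98

The answer is 98.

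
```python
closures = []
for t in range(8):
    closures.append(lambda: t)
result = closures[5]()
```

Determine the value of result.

Step 1: The loop creates 8 lambdas, all referencing the same variable t.
Step 2: After the loop, t = 7 (final value).
Step 3: closures[5]() looks up t at call time and finds 7. This is the late binding gotcha. result = 7

The answer is 7.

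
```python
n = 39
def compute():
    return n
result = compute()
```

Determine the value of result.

Step 1: n = 39 is defined in the global scope.
Step 2: compute() looks up n. No local n exists, so Python checks the global scope via LEGB rule and finds n = 39.
Step 3: result = 39

The answer is 39.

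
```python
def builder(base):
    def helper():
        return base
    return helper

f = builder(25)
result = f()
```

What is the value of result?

Step 1: builder(25) creates closure capturing base = 25.
Step 2: f() returns the captured base = 25.
Step 3: result = 25

The answer is 25.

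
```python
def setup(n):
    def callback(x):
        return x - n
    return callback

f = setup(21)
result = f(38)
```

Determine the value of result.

Step 1: setup(21) creates a closure capturing n = 21.
Step 2: f(38) computes 38 - 21 = 17.
Step 3: result = 17

The answer is 17.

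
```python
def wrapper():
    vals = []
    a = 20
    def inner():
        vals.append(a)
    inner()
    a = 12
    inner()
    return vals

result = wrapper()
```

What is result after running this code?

Step 1: a = 20. inner() appends current a to vals.
Step 2: First inner(): appends 20. Then a = 12.
Step 3: Second inner(): appends 12 (closure sees updated a). result = [20, 12]

The answer is [20, 12].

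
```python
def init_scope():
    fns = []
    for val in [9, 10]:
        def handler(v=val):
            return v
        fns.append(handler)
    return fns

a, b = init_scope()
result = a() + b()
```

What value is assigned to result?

Step 1: Default argument v=val captures val at each iteration.
Step 2: a() returns 9 (captured at first iteration), b() returns 10 (captured at second).
Step 3: result = 9 + 10 = 19

The answer is 19.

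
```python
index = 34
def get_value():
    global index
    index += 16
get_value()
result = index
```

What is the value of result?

Step 1: index = 34 globally.
Step 2: get_value() modifies global index: index += 16 = 50.
Step 3: result = 50

The answer is 50.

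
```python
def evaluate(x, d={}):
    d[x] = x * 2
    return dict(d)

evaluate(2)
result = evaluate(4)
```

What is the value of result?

Step 1: Mutable default dict is shared across calls.
Step 2: First call adds 2: 4. Second call adds 4: 8.
Step 3: result = {2: 4, 4: 8}

The answer is {2: 4, 4: 8}.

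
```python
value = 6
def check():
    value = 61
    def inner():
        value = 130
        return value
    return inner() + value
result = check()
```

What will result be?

Step 1: check() has local value = 61. inner() has local value = 130.
Step 2: inner() returns its local value = 130.
Step 3: check() returns 130 + its own value (61) = 191

The answer is 191.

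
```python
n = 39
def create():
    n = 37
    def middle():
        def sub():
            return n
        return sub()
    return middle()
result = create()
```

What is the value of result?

Step 1: create() defines n = 37. middle() and sub() have no local n.
Step 2: sub() checks local (none), enclosing middle() (none), enclosing create() and finds n = 37.
Step 3: result = 37

The answer is 37.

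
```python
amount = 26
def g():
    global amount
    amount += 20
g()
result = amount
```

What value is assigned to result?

Step 1: amount = 26 globally.
Step 2: g() modifies global amount: amount += 20 = 46.
Step 3: result = 46

The answer is 46.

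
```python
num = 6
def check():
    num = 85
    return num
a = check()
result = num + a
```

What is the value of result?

Step 1: Global num = 6. check() returns local num = 85.
Step 2: a = 85. Global num still = 6.
Step 3: result = 6 + 85 = 91

The answer is 91.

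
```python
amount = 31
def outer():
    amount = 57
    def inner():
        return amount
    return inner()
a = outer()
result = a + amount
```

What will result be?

Step 1: outer() has local amount = 57. inner() reads from enclosing.
Step 2: outer() returns 57. Global amount = 31 unchanged.
Step 3: result = 57 + 31 = 88

The answer is 88.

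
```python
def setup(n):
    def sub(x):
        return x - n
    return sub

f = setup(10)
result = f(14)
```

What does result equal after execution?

Step 1: setup(10) creates a closure capturing n = 10.
Step 2: f(14) computes 14 - 10 = 4.
Step 3: result = 4

The answer is 4.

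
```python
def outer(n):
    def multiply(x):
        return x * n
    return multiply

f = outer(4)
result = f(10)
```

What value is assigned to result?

Step 1: outer(4) returns multiply closure with n = 4.
Step 2: f(10) computes 10 * 4 = 40.
Step 3: result = 40

The answer is 40.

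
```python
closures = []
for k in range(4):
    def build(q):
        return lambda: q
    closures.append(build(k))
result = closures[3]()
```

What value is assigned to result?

Step 1: build(k) creates a new scope capturing q = k at call time.
Step 2: closures[3] = build(3), so its lambda captures q = 3.
Step 3: result = 3 (closure factory fixes late binding)

The answer is 3.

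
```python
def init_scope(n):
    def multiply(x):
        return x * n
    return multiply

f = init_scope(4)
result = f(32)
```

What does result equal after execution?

Step 1: init_scope(4) returns multiply closure with n = 4.
Step 2: f(32) computes 32 * 4 = 128.
Step 3: result = 128

The answer is 128.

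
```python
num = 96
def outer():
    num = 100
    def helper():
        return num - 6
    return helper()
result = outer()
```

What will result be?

Step 1: outer() shadows global num with num = 100.
Step 2: helper() finds num = 100 in enclosing scope, computes 100 - 6 = 94.
Step 3: result = 94

The answer is 94.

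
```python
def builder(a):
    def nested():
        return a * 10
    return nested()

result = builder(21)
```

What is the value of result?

Step 1: builder(21) binds parameter a = 21.
Step 2: nested() accesses a = 21 from enclosing scope.
Step 3: result = 21 * 10 = 210

The answer is 210.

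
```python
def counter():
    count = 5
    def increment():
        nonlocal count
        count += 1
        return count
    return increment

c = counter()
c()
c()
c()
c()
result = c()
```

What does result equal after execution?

Step 1: counter() creates closure with count = 5.
Step 2: Each c() call increments count via nonlocal. After 5 calls: 5 + 5 = 10.
Step 3: result = 10

The answer is 10.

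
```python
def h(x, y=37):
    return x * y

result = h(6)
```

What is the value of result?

Step 1: h(6) uses default y = 37.
Step 2: Returns 6 * 37 = 222.
Step 3: result = 222

The answer is 222.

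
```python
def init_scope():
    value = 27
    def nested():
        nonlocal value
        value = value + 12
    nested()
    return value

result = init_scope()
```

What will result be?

Step 1: init_scope() sets value = 27.
Step 2: nested() uses nonlocal to modify value in init_scope's scope: value = 27 + 12 = 39.
Step 3: init_scope() returns the modified value = 39

The answer is 39.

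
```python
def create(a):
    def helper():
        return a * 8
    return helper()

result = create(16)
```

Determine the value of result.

Step 1: create(16) binds parameter a = 16.
Step 2: helper() accesses a = 16 from enclosing scope.
Step 3: result = 16 * 8 = 128

The answer is 128.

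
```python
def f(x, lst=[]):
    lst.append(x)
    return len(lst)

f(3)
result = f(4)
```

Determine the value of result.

Step 1: Mutable default list persists between calls.
Step 2: First call: lst = [3], len = 1. Second call: lst = [3, 4], len = 2.
Step 3: result = 2

The answer is 2.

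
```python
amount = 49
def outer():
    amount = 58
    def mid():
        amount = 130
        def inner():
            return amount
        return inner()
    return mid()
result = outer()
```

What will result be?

Step 1: Three levels of shadowing: global 49, outer 58, mid 130.
Step 2: inner() finds amount = 130 in enclosing mid() scope.
Step 3: result = 130

The answer is 130.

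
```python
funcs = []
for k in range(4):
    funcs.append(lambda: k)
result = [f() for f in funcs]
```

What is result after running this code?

Step 1: All 4 lambdas share the same variable k.
Step 2: After the loop, k = 3.
Step 3: Each call returns 3. result = [3, 3, 3, 3]

The answer is [3, 3, 3, 3].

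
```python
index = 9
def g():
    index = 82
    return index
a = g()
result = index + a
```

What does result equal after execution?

Step 1: Global index = 9. g() returns local index = 82.
Step 2: a = 82. Global index still = 9.
Step 3: result = 9 + 82 = 91

The answer is 91.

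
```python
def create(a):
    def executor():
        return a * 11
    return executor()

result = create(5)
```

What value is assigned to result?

Step 1: create(5) binds parameter a = 5.
Step 2: executor() accesses a = 5 from enclosing scope.
Step 3: result = 5 * 11 = 55

The answer is 55.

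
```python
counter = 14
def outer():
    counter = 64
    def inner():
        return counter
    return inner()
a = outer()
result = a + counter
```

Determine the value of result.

Step 1: outer() has local counter = 64. inner() reads from enclosing.
Step 2: outer() returns 64. Global counter = 14 unchanged.
Step 3: result = 64 + 14 = 78

The answer is 78.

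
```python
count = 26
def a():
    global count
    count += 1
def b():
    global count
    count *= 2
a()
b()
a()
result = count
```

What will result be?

Step 1: count = 26.
Step 2: a(): count = 26 + 1 = 27.
Step 3: b(): count = 27 * 2 = 54.
Step 4: a(): count = 54 + 1 = 55

The answer is 55.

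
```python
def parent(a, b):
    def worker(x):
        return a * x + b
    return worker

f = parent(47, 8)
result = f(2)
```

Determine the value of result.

Step 1: parent(47, 8) captures a = 47, b = 8.
Step 2: f(2) computes 47 * 2 + 8 = 102.
Step 3: result = 102

The answer is 102.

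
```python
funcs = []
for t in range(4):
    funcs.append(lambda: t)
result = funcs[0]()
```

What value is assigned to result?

Step 1: The loop creates 4 lambdas, all referencing the same variable t.
Step 2: After the loop, t = 3 (final value).
Step 3: funcs[0]() looks up t at call time and finds 3. This is the late binding gotcha. result = 3

The answer is 3.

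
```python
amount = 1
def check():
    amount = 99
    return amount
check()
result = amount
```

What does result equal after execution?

Step 1: amount = 1 globally.
Step 2: check() creates a LOCAL amount = 99 (no global keyword!).
Step 3: The global amount is unchanged. result = 1

The answer is 1.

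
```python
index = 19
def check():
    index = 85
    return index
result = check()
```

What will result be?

Step 1: Global index = 19.
Step 2: check() creates local index = 85, shadowing the global.
Step 3: Returns local index = 85. result = 85

The answer is 85.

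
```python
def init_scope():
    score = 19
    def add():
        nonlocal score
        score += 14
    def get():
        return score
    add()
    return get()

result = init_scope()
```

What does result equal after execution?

Step 1: score = 19. add() modifies it via nonlocal, get() reads it.
Step 2: add() makes score = 19 + 14 = 33.
Step 3: get() returns 33. result = 33

The answer is 33.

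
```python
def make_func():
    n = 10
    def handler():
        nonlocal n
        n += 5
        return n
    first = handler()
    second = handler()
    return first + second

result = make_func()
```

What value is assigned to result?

Step 1: n starts at 10.
Step 2: First call: n = 10 + 5 = 15, returns 15.
Step 3: Second call: n = 15 + 5 = 20, returns 20.
Step 4: result = 15 + 20 = 35

The answer is 35.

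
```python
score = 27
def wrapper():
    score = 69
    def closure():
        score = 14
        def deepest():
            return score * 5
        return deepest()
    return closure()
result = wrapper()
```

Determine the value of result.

Step 1: deepest() looks up score through LEGB: not local, finds score = 14 in enclosing closure().
Step 2: Returns 14 * 5 = 70.
Step 3: result = 70

The answer is 70.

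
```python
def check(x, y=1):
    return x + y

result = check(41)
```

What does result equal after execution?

Step 1: check(41) uses default y = 1.
Step 2: Returns 41 + 1 = 42.
Step 3: result = 42

The answer is 42.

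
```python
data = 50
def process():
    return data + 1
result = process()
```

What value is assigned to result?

Step 1: data = 50 is defined globally.
Step 2: process() looks up data from global scope = 50, then computes 50 + 1 = 51.
Step 3: result = 51

The answer is 51.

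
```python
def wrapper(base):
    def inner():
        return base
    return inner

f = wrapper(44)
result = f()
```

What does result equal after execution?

Step 1: wrapper(44) creates closure capturing base = 44.
Step 2: f() returns the captured base = 44.
Step 3: result = 44

The answer is 44.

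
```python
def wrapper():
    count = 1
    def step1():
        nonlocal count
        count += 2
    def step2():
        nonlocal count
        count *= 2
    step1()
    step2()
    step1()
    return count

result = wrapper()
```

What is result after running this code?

Step 1: count = 1.
Step 2: step1(): count = 1 + 2 = 3.
Step 3: step2(): count = 3 * 2 = 6.
Step 4: step1(): count = 6 + 2 = 8. result = 8

The answer is 8.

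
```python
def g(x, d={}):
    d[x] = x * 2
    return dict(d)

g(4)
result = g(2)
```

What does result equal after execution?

Step 1: Mutable default dict is shared across calls.
Step 2: First call adds 4: 8. Second call adds 2: 4.
Step 3: result = {4: 8, 2: 4}

The answer is {4: 8, 2: 4}.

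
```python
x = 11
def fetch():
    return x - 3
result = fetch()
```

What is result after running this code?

Step 1: x = 11 is defined globally.
Step 2: fetch() looks up x from global scope = 11, then computes 11 - 3 = 8.
Step 3: result = 8

The answer is 8.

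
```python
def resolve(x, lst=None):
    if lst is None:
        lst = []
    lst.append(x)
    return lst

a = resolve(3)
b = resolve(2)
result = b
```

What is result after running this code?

Step 1: None default with guard creates a NEW list each call.
Step 2: a = [3] (fresh list). b = [2] (another fresh list).
Step 3: result = [2] (this is the fix for mutable default)

The answer is [2].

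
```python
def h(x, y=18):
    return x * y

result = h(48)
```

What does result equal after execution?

Step 1: h(48) uses default y = 18.
Step 2: Returns 48 * 18 = 864.
Step 3: result = 864

The answer is 864.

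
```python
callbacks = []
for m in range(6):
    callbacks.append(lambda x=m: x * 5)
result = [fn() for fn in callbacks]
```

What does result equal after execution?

Step 1: Default arg x=m captures m at each iteration.
Step 2: callbacks[k] has x defaulting to k, returns k * 5.
Step 3: result = [0, 5, 10, 15, 20, 25]

The answer is [0, 5, 10, 15, 20, 25].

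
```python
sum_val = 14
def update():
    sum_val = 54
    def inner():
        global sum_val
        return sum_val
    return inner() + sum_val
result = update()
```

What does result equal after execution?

Step 1: Global sum_val = 14. update() shadows with local sum_val = 54.
Step 2: inner() uses global keyword, so inner() returns global sum_val = 14.
Step 3: update() returns 14 + 54 = 68

The answer is 68.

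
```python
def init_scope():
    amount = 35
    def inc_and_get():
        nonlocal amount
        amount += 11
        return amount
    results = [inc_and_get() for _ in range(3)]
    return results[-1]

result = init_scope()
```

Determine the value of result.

Step 1: amount = 35.
Step 2: Three calls to inc_and_get(), each adding 11.
Step 3: Last value = 35 + 11 * 3 = 68

The answer is 68.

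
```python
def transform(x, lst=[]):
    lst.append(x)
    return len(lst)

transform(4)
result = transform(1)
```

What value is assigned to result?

Step 1: Mutable default list persists between calls.
Step 2: First call: lst = [4], len = 1. Second call: lst = [4, 1], len = 2.
Step 3: result = 2

The answer is 2.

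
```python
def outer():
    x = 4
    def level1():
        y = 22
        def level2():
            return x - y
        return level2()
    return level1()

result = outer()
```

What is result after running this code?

Step 1: x = 4 in outer. y = 22 in level1.
Step 2: level2() reads x = 4 and y = 22 from enclosing scopes.
Step 3: result = 4 - 22 = -18

The answer is -18.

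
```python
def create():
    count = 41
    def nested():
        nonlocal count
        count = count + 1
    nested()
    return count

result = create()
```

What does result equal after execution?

Step 1: create() sets count = 41.
Step 2: nested() uses nonlocal to modify count in create's scope: count = 41 + 1 = 42.
Step 3: create() returns the modified count = 42

The answer is 42.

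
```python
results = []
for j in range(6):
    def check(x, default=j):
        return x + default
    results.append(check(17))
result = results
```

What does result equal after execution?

Step 1: Default argument default=j is evaluated at function definition time.
Step 2: Each iteration creates check with default = current j value.
Step 3: check(17) returns 17 + default. results = [17, 18, 19, 20, 21, 22]

The answer is [17, 18, 19, 20, 21, 22].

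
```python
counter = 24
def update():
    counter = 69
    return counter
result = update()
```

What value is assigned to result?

Step 1: Global counter = 24.
Step 2: update() creates local counter = 69, shadowing the global.
Step 3: Returns local counter = 69. result = 69

The answer is 69.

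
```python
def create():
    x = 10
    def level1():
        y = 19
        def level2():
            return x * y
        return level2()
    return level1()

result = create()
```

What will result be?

Step 1: x = 10 in create. y = 19 in level1.
Step 2: level2() reads x = 10 and y = 19 from enclosing scopes.
Step 3: result = 10 * 19 = 190

The answer is 190.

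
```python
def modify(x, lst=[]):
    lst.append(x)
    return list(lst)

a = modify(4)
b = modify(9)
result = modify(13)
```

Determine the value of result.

Step 1: Default list is shared. list() creates copies for return values.
Step 2: Internal list grows: [4] -> [4, 9] -> [4, 9, 13].
Step 3: result = [4, 9, 13]

The answer is [4, 9, 13].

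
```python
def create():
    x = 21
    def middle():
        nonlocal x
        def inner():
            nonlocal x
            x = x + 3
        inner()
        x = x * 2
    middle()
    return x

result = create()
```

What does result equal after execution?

Step 1: x = 21.
Step 2: inner() adds 3: x = 21 + 3 = 24.
Step 3: middle() doubles: x = 24 * 2 = 48.
Step 4: result = 48

The answer is 48.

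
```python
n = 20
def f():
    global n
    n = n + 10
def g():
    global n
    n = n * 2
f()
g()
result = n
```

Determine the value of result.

Step 1: n = 20.
Step 2: f() adds 10: n = 20 + 10 = 30.
Step 3: g() doubles: n = 30 * 2 = 60.
Step 4: result = 60

The answer is 60.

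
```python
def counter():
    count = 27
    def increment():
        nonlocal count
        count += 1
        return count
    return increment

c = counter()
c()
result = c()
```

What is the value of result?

Step 1: counter() creates closure with count = 27.
Step 2: Each c() call increments count via nonlocal. After 2 calls: 27 + 2 = 29.
Step 3: result = 29

The answer is 29.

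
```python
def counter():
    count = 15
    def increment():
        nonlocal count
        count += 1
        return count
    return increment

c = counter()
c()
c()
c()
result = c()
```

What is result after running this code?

Step 1: counter() creates closure with count = 15.
Step 2: Each c() call increments count via nonlocal. After 4 calls: 15 + 4 = 19.
Step 3: result = 19

The answer is 19.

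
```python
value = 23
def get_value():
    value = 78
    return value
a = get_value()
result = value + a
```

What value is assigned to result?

Step 1: Global value = 23. get_value() returns local value = 78.
Step 2: a = 78. Global value still = 23.
Step 3: result = 23 + 78 = 101

The answer is 101.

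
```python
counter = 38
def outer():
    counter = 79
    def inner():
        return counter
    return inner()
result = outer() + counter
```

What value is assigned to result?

Step 1: Global counter = 38. outer() shadows with counter = 79.
Step 2: inner() returns enclosing counter = 79. outer() = 79.
Step 3: result = 79 + global counter (38) = 117

The answer is 117.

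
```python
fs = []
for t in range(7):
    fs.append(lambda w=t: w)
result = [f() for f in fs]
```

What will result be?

Step 1: Default arg w=t captures t at each iteration.
Step 2: Each lambda has its own default: 0, 1, ..., 6.
Step 3: result = [0, 1, 2, 3, 4, 5, 6]

The answer is [0, 1, 2, 3, 4, 5, 6].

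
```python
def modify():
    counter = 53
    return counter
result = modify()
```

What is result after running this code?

Step 1: modify() defines counter = 53 in its local scope.
Step 2: return counter finds the local variable counter = 53.
Step 3: result = 53

The answer is 53.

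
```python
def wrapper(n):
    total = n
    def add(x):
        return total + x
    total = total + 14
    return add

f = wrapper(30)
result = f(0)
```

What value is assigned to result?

Step 1: wrapper(30) sets total = 30, then total = 30 + 14 = 44.
Step 2: Closures capture by reference, so add sees total = 44.
Step 3: f(0) returns 44 + 0 = 44

The answer is 44.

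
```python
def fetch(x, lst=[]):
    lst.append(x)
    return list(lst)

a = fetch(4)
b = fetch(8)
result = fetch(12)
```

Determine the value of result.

Step 1: Default list is shared. list() creates copies for return values.
Step 2: Internal list grows: [4] -> [4, 8] -> [4, 8, 12].
Step 3: result = [4, 8, 12]

The answer is [4, 8, 12].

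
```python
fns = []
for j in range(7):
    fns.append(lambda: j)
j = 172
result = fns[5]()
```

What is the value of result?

Step 1: Lambdas capture the variable j by reference, not by value.
Step 2: After the loop, j is reassigned to 172.
Step 3: fns[5]() looks up the current j = 172. result = 172

The answer is 172.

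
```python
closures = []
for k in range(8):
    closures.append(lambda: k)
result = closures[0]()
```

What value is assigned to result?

Step 1: The loop creates 8 lambdas, all referencing the same variable k.
Step 2: After the loop, k = 7 (final value).
Step 3: closures[0]() looks up k at call time and finds 7. This is the late binding gotcha. result = 7

The answer is 7.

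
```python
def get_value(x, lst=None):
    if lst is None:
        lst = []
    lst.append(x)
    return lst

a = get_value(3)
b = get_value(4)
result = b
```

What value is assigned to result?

Step 1: None default with guard creates a NEW list each call.
Step 2: a = [3] (fresh list). b = [4] (another fresh list).
Step 3: result = [4] (this is the fix for mutable default)

The answer is [4].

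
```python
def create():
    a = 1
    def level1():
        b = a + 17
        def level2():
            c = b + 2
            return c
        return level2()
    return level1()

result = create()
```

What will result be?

Step 1: a = 1. b = a + 17 = 18.
Step 2: c = b + 2 = 18 + 2 = 20.
Step 3: result = 20

The answer is 20.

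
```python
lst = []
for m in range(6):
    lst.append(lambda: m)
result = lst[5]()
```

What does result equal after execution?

Step 1: The loop creates 6 lambdas, all referencing the same variable m.
Step 2: After the loop, m = 5 (final value).
Step 3: lst[5]() looks up m at call time and finds 5. This is the late binding gotcha. result = 5

The answer is 5.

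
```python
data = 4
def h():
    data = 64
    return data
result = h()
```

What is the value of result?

Step 1: Global data = 4.
Step 2: h() creates local data = 64, shadowing the global.
Step 3: Returns local data = 64. result = 64

The answer is 64.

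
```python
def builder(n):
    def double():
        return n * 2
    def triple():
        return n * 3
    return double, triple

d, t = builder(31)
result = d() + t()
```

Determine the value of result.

Step 1: Both closures capture the same n = 31.
Step 2: d() = 31 * 2 = 62, t() = 31 * 3 = 93.
Step 3: result = 62 + 93 = 155

The answer is 155.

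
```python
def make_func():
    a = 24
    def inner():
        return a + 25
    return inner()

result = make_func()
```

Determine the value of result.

Step 1: make_func() defines a = 24.
Step 2: inner() reads a = 24 from enclosing scope, returns 24 + 25 = 49.
Step 3: result = 49

The answer is 49.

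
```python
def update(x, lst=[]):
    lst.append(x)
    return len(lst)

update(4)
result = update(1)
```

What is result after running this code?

Step 1: Mutable default list persists between calls.
Step 2: First call: lst = [4], len = 1. Second call: lst = [4, 1], len = 2.
Step 3: result = 2

The answer is 2.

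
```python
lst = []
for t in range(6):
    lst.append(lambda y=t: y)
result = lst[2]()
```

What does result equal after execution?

Step 1: Default argument y=t captures t's value at each iteration.
Step 2: lst[2] captured y = 2 when t was 2.
Step 3: result = 2

The answer is 2.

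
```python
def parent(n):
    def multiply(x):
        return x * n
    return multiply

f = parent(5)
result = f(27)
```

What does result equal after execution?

Step 1: parent(5) returns multiply closure with n = 5.
Step 2: f(27) computes 27 * 5 = 135.
Step 3: result = 135

The answer is 135.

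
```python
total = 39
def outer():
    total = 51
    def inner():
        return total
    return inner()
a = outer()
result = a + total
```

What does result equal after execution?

Step 1: outer() has local total = 51. inner() reads from enclosing.
Step 2: outer() returns 51. Global total = 39 unchanged.
Step 3: result = 51 + 39 = 90

The answer is 90.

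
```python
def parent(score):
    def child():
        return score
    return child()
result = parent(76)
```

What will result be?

Step 1: parent(76) binds parameter score = 76.
Step 2: child() looks up score in enclosing scope and finds the parameter score = 76.
Step 3: result = 76

The answer is 76.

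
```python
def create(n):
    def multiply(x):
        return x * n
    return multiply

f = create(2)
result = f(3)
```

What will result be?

Step 1: create(2) returns multiply closure with n = 2.
Step 2: f(3) computes 3 * 2 = 6.
Step 3: result = 6

The answer is 6.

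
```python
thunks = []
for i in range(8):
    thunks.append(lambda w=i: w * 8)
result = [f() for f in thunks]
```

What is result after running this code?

Step 1: Default arg w=i captures i at each iteration.
Step 2: thunks[k] has w defaulting to k, returns k * 8.
Step 3: result = [0, 8, 16, 24, 32, 40, 48, 56]

The answer is [0, 8, 16, 24, 32, 40, 48, 56].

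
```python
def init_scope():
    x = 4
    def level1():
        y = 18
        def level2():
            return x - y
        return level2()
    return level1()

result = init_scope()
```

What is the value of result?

Step 1: x = 4 in init_scope. y = 18 in level1.
Step 2: level2() reads x = 4 and y = 18 from enclosing scopes.
Step 3: result = 4 - 18 = -14

The answer is -14.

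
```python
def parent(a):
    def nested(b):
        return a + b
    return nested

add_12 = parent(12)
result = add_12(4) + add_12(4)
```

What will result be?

Step 1: add_12 captures a = 12.
Step 2: add_12(4) = 12 + 4 = 16, called twice.
Step 3: result = 16 + 16 = 32

The answer is 32.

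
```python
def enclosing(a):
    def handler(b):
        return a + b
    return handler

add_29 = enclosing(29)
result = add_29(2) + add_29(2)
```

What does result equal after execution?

Step 1: add_29 captures a = 29.
Step 2: add_29(2) = 29 + 2 = 31, called twice.
Step 3: result = 31 + 31 = 62

The answer is 62.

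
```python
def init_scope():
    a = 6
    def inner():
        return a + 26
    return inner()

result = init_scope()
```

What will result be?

Step 1: init_scope() defines a = 6.
Step 2: inner() reads a = 6 from enclosing scope, returns 6 + 26 = 32.
Step 3: result = 32

The answer is 32.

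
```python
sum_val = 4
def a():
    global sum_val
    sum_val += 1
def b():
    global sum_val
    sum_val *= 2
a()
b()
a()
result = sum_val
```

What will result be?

Step 1: sum_val = 4.
Step 2: a(): sum_val = 4 + 1 = 5.
Step 3: b(): sum_val = 5 * 2 = 10.
Step 4: a(): sum_val = 10 + 1 = 11

The answer is 11.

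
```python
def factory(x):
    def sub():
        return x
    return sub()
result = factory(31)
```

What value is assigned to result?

Step 1: factory(31) binds parameter x = 31.
Step 2: sub() looks up x in enclosing scope and finds the parameter x = 31.
Step 3: result = 31

The answer is 31.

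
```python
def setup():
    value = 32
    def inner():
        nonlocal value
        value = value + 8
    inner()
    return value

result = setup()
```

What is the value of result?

Step 1: setup() sets value = 32.
Step 2: inner() uses nonlocal to modify value in setup's scope: value = 32 + 8 = 40.
Step 3: setup() returns the modified value = 40

The answer is 40.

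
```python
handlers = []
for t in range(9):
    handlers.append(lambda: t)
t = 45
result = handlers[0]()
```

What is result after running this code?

Step 1: Lambdas capture the variable t by reference, not by value.
Step 2: After the loop, t is reassigned to 45.
Step 3: handlers[0]() looks up the current t = 45. result = 45

The answer is 45.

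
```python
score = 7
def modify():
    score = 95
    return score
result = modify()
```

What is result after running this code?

Step 1: Global score = 7.
Step 2: modify() creates local score = 95, shadowing the global.
Step 3: Returns local score = 95. result = 95

The answer is 95.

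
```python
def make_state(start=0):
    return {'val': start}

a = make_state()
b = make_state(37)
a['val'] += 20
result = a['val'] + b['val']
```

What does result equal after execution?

Step 1: make_state() returns a new dict each call (immutable default 0).
Step 2: a = {'val': 0}, b = {'val': 37}.
Step 3: a['val'] += 20 = 20. result = 20 + 37 = 57

The answer is 57.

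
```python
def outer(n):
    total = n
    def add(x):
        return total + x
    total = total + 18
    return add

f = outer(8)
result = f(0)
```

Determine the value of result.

Step 1: outer(8) sets total = 8, then total = 8 + 18 = 26.
Step 2: Closures capture by reference, so add sees total = 26.
Step 3: f(0) returns 26 + 0 = 26

The answer is 26.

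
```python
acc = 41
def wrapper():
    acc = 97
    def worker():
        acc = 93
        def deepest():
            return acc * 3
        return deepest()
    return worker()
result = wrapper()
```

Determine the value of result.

Step 1: deepest() looks up acc through LEGB: not local, finds acc = 93 in enclosing worker().
Step 2: Returns 93 * 3 = 279.
Step 3: result = 279

The answer is 279.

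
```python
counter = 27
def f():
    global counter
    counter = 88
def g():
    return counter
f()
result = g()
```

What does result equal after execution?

Step 1: counter = 27.
Step 2: f() sets global counter = 88.
Step 3: g() reads global counter = 88. result = 88

The answer is 88.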